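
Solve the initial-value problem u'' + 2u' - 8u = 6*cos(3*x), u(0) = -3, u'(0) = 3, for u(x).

u = -102*cos(3*x)/325 - 67*exp(-4*x)/50 - 35*exp(2*x)/26 + 36*sin(3*x)/325

Characteristic equation r² + 2r - 8 = 0 factors as (r - 2)(r + 4) = 0, so r = 2, -4.
Hence u_h = C1*exp(2*x) + C2*exp(-4*x).
Try u_p = A*cos(3*x) + B*sin(3*x). Substituting and equating the coefficients of cos(3x) and sin(3x) gives A = -102/325, B = 36/325, so u_p = -102*cos(3*x)/325 + 36*sin(3*x)/325.
General solution: u = -102*cos(3*x)/325 + 36*sin(3*x)/325 + C1*exp(2*x) + C2*exp(-4*x).
Apply the initial conditions: u(0) = -102/325 + C1 + C2 = -3 and u'(0) = 108/325 - 4*C2 + 2*C1 = 3. Solving gives C1 = -35/26, C2 = -67/50.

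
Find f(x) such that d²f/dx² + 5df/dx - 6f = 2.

f = -1/3 + C1*exp(x) + C2*exp(-6*x)

Characteristic equation r² + 5r - 6 = 0 factors as (r - 1)(r + 6) = 0, so r = 1, -6.
Hence f_h = C1*exp(x) + C2*exp(-6*x).
For the particular solution try f_p = A0. Substituting and matching coefficients of each power of x gives A0 = -1/3, so f_p = -1/3.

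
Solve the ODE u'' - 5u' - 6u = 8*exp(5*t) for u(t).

Characteristic equation r² - 5r - 6 = 0 factors as (r + 1)(r - 6) = 0, so r = -1, 6.
Hence u_h = C1*exp(-t) + C2*exp(6*t).
Try u_p = A*exp(5*t). Substituting into the equation and dividing by exp(5*t) gives A = -4/3, so u_p = -4*exp(5*t)/3.

u = -4*exp(5*t)/3 + C1*exp(-t) + C2*exp(6*t)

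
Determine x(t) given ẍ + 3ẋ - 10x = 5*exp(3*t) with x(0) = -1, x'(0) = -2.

x = -12*exp(2*t)/7 + 5*exp(3*t)/8 + 5*exp(-5*t)/56

Characteristic equation r² + 3r - 10 = 0 factors as (r + 5)(r - 2) = 0, so r = -5, 2.
Hence x_h = C1*exp(-5*t) + C2*exp(2*t).
Try x_p = A*exp(3*t). Substituting into the equation and dividing by exp(3*t) gives A = 5/8, so x_p = 5*exp(3*t)/8.
General solution: x = 5*exp(3*t)/8 + C1*exp(-5*t) + C2*exp(2*t).
Apply the initial conditions: x(0) = 5/8 + C1 + C2 = -1 and x'(0) = 15/8 - 5*C1 + 2*C2 = -2. Solving gives C1 = 5/56, C2 = -12/7.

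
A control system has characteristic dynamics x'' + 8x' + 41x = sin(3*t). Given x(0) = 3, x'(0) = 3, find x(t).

x = -3*cos(3*t)/200 + sin(3*t)/50 + 3*exp(-4*t)*sin(5*t) + 603*cos(5*t)*exp(-4*t)/200

Characteristic equation r² + 8r + 41 = 0 has discriminant (8)² - 4·(41) = -100 < 0, so r = -4 ± 5i.
Hence x_h = C1*cos(5*t)*exp(-4*t) + C2*exp(-4*t)*sin(5*t).
Try x_p = A*cos(3*t) + B*sin(3*t). Substituting and equating the coefficients of cos(3t) and sin(3t) gives A = -3/200, B = 1/50, so x_p = -3*cos(3*t)/200 + sin(3*t)/50.
General solution: x = -3*cos(3*t)/200 + sin(3*t)/50 + C1*cos(5*t)*exp(-4*t) + C2*exp(-4*t)*sin(5*t).
Apply the initial conditions: x(0) = -3/200 + C1 = 3 and x'(0) = 3/50 - 4*C1 + 5*C2 = 3. Solving gives C1 = 603/200, C2 = 3.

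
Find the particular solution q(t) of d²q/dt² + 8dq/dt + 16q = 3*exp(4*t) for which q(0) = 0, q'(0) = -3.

q = -3*exp(-4*t)/64 + 3*exp(4*t)/64 - 27*t*exp(-4*t)/8

Characteristic equation r² + 8r + 16 = 0 has discriminant (8)² - 4·(16) = 0, so r = -4 is a repeated root.
Hence q_h = (C1 + C2*t)*exp(-4*t).
Try q_p = A*exp(4*t). Substituting into the equation and dividing by exp(4*t) gives A = 3/64, so q_p = 3*exp(4*t)/64.
General solution: q = 3*exp(4*t)/64 + C1*exp(-4*t) + C2*t*exp(-4*t).
Apply the initial conditions: q(0) = 3/64 + C1 = 0 and q'(0) = 3/16 + C2 - 4*C1 = -3. Solving gives C1 = -3/64, C2 = -27/8.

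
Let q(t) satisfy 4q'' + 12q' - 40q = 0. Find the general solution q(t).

q = C1*exp(-5*t) + C2*exp(2*t)

Divide through by 4: q'' + 3q' - 10q = 0.
Characteristic equation r² + 3r - 10 = 0 factors as (r + 5)(r - 2) = 0, so r = -5, 2.
Hence q_h = C1*exp(-5*t) + C2*exp(2*t).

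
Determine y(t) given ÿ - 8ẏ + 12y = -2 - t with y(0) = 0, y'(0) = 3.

Characteristic equation r² - 8r + 12 = 0 factors as (r - 6)(r - 2) = 0, so r = 6, 2.
Hence y_h = C1*exp(6*t) + C2*exp(2*t).
For the particular solution try y_p = A0 + A1*t. Substituting and matching coefficients of each power of t gives A0 = -2/9, A1 = -1/12, so y_p = -2/9 - t/12.
General solution: y = -2/9 - t/12 + C1*exp(6*t) + C2*exp(2*t).
Apply the initial conditions: y(0) = -2/9 + C1 + C2 = 0 and y'(0) = -1/12 + 2*C2 + 6*C1 = 3. Solving gives C1 = 95/144, C2 = -7/16.

y = -2/9 - 7*exp(2*t)/16 - t/12 + 95*exp(6*t)/144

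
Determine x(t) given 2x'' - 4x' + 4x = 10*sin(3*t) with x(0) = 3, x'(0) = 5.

x = -7*sin(3*t)/17 + 6*cos(3*t)/17 + 45*cos(t)*exp(t)/17 + 61*exp(t)*sin(t)/17

Divide through by 2: x'' - 2x' + 2x = 5*sin(3*t).
Characteristic equation r² - 2r + 2 = 0 has discriminant (-2)² - 4·(2) = -4 < 0, so r = 1 ± i.
Hence x_h = C1*cos(t)*exp(t) + C2*exp(t)*sin(t).
Try x_p = A*cos(3*t) + B*sin(3*t). Substituting and equating the coefficients of cos(3t) and sin(3t) gives A = 6/17, B = -7/17, so x_p = -7*sin(3*t)/17 + 6*cos(3*t)/17.
General solution: x = -7*sin(3*t)/17 + 6*cos(3*t)/17 + C1*cos(t)*exp(t) + C2*exp(t)*sin(t).
Apply the initial conditions: x(0) = 6/17 + C1 = 3 and x'(0) = -21/17 + C1 + C2 = 5. Solving gives C1 = 45/17, C2 = 61/17.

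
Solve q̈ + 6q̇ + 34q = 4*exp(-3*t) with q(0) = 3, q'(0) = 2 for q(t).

q = 4*exp(-3*t)/25 + 11*exp(-3*t)*sin(5*t)/5 + 71*cos(5*t)*exp(-3*t)/25

Characteristic equation r² + 6r + 34 = 0 has discriminant (6)² - 4·(34) = -100 < 0, so r = -3 ± 5i.
Hence q_h = C1*cos(5*t)*exp(-3*t) + C2*exp(-3*t)*sin(5*t).
Try q_p = A*exp(-3*t). Substituting into the equation and dividing by exp(-3*t) gives A = 4/25, so q_p = 4*exp(-3*t)/25.
General solution: q = 4*exp(-3*t)/25 + C1*cos(5*t)*exp(-3*t) + C2*exp(-3*t)*sin(5*t).
Apply the initial conditions: q(0) = 4/25 + C1 = 3 and q'(0) = -12/25 - 3*C1 + 5*C2 = 2. Solving gives C1 = 71/25, C2 = 11/5.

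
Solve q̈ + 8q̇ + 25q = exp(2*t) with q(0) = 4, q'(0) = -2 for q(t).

Characteristic equation r² + 8r + 25 = 0 has discriminant (8)² - 4·(25) = -36 < 0, so r = -4 ± 3i.
Hence q_h = C1*cos(3*t)*exp(-4*t) + C2*exp(-4*t)*sin(3*t).
Try q_p = A*exp(2*t). Substituting into the equation and dividing by exp(2*t) gives A = 1/45, so q_p = exp(2*t)/45.
General solution: q = exp(2*t)/45 + C1*cos(3*t)*exp(-4*t) + C2*exp(-4*t)*sin(3*t).
Apply the initial conditions: q(0) = 1/45 + C1 = 4 and q'(0) = 2/45 - 4*C1 + 3*C2 = -2. Solving gives C1 = 179/45, C2 = 208/45.

q = exp(2*t)/45 + 179*cos(3*t)*exp(-4*t)/45 + 208*exp(-4*t)*sin(3*t)/45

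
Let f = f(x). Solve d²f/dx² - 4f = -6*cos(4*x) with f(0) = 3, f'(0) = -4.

f = 3*cos(4*x)/10 + 7*exp(2*x)/20 + 47*exp(-2*x)/20

Characteristic equation r² - 4 = 0 factors as (r + 2)(r - 2) = 0, so r = -2, 2.
Hence f_h = C1*exp(-2*x) + C2*exp(2*x).
Try f_p = A*cos(4*x) + B*sin(4*x). Substituting and equating the coefficients of cos(4x) and sin(4x) gives A = 3/10, B = 0, so f_p = 3*cos(4*x)/10.
General solution: f = 3*cos(4*x)/10 + C1*exp(-2*x) + C2*exp(2*x).
Apply the initial conditions: f(0) = 3/10 + C1 + C2 = 3 and f'(0) = -2*C1 + 2*C2 = -4. Solving gives C1 = 47/20, C2 = 7/20.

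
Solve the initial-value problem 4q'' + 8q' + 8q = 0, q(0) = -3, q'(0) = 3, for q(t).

q = -3*cos(t)*exp(-t)

Divide through by 4: q'' + 2q' + 2q = 0.
Characteristic equation r² + 2r + 2 = 0 has discriminant (2)² - 4·(2) = -4 < 0, so r = -1 ± i.
Hence q_h = C1*cos(t)*exp(-t) + C2*exp(-t)*sin(t).
Apply the initial conditions: q(0) = C1 = -3 and q'(0) = C2 - C1 = 3. Solving gives C1 = -3, C2 = 0.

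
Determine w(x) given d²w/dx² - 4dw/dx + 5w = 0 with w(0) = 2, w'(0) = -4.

w = -8*exp(2*x)*sin(x) + 2*cos(x)*exp(2*x)

Characteristic equation r² - 4r + 5 = 0 has discriminant (-4)² - 4·(5) = -4 < 0, so r = 2 ± i.
Hence w_h = C1*cos(x)*exp(2*x) + C2*exp(2*x)*sin(x).
Apply the initial conditions: w(0) = C1 = 2 and w'(0) = C2 + 2*C1 = -4. Solving gives C1 = 2, C2 = -8.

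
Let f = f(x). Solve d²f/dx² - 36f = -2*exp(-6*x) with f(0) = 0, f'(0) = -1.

Characteristic equation r² - 36 = 0 factors as (r + 6)(r - 6) = 0, so r = -6, 6.
Hence f_h = C1*exp(-6*x) + C2*exp(6*x).
Since exp(-6*x) solves the homogeneous equation (r = -6 is a root of multiplicity 1), multiply the trial by x. Try f_p = A*x*exp(-6*x). Substituting into the equation and dividing by exp(-6*x) gives A = 1/6, so f_p = x*exp(-6*x)/6.
General solution: f = C1*exp(-6*x) + C2*exp(6*x) + x*exp(-6*x)/6.
Apply the initial conditions: f(0) = C1 + C2 = 0 and f'(0) = 1/6 - 6*C1 + 6*C2 = -1. Solving gives C1 = 7/72, C2 = -7/72.

f = -7*exp(6*x)/72 + 7*exp(-6*x)/72 + x*exp(-6*x)/6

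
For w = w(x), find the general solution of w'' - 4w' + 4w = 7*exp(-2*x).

w = 7*exp(-2*x)/16 + C1*exp(2*x) + C2*x*exp(2*x)

Characteristic equation r² - 4r + 4 = 0 has discriminant (-4)² - 4·(4) = 0, so r = 2 is a repeated root.
Hence w_h = (C1 + C2*x)*exp(2*x).
Try w_p = A*exp(-2*x). Substituting into the equation and dividing by exp(-2*x) gives A = 7/16, so w_p = 7*exp(-2*x)/16.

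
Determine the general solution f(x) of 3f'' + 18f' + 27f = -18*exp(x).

Divide through by 3: f'' + 6f' + 9f = -6*exp(x).
Characteristic equation r² + 6r + 9 = 0 has discriminant (6)² - 4·(9) = 0, so r = -3 is a repeated root.
Hence f_h = (C1 + C2*x)*exp(-3*x).
Try f_p = A*exp(x). Substituting into the equation and dividing by exp(x) gives A = -3/8, so f_p = -3*exp(x)/8.

f = -3*exp(x)/8 + C1*exp(-3*x) + C2*x*exp(-3*x)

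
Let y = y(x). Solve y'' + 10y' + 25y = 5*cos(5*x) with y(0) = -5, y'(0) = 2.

Characteristic equation r² + 10r + 25 = 0 has discriminant (10)² - 4·(25) = 0, so r = -5 is a repeated root.
Hence y_h = (C1 + C2*x)*exp(-5*x).
Try y_p = A*cos(5*x) + B*sin(5*x). Substituting and equating the coefficients of cos(5x) and sin(5x) gives A = 0, B = 1/10, so y_p = sin(5*x)/10.
General solution: y = sin(5*x)/10 + C1*exp(-5*x) + C2*x*exp(-5*x).
Apply the initial conditions: y(0) = C1 = -5 and y'(0) = 1/2 + C2 - 5*C1 = 2. Solving gives C1 = -5, C2 = -47/2.

y = -5*exp(-5*x) + sin(5*x)/10 - 47*x*exp(-5*x)/2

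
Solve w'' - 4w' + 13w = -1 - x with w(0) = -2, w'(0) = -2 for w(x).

Characteristic equation r² - 4r + 13 = 0 has discriminant (-4)² - 4·(13) = -36 < 0, so r = 2 ± 3i.
Hence w_h = C1*cos(3*x)*exp(2*x) + C2*exp(2*x)*sin(3*x).
For the particular solution try w_p = A0 + A1*x. Substituting and matching coefficients of each power of x gives A0 = -17/169, A1 = -1/13, so w_p = -17/169 - x/13.
General solution: w = -17/169 - x/13 + C1*cos(3*x)*exp(2*x) + C2*exp(2*x)*sin(3*x).
Apply the initial conditions: w(0) = -17/169 + C1 = -2 and w'(0) = -1/13 + 2*C1 + 3*C2 = -2. Solving gives C1 = -321/169, C2 = 317/507.

w = -17/169 - x/13 - 321*cos(3*x)*exp(2*x)/169 + 317*exp(2*x)*sin(3*x)/507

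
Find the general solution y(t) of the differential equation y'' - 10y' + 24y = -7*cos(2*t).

y = -7*cos(2*t)/40 + 7*sin(2*t)/40 + C1*exp(4*t) + C2*exp(6*t)

Characteristic equation r² - 10r + 24 = 0 factors as (r - 4)(r - 6) = 0, so r = 4, 6.
Hence y_h = C1*exp(4*t) + C2*exp(6*t).
Try y_p = A*cos(2*t) + B*sin(2*t). Substituting and equating the coefficients of cos(2t) and sin(2t) gives A = -7/40, B = 7/40, so y_p = -7*cos(2*t)/40 + 7*sin(2*t)/40.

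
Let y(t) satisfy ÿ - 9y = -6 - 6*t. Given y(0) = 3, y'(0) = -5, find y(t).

Characteristic equation r² - 9 = 0 factors as (r - 3)(r + 3) = 0, so r = 3, -3.
Hence y_h = C1*exp(3*t) + C2*exp(-3*t).
For the particular solution try y_p = A0 + A1*t. Substituting and matching coefficients of each power of t gives A0 = 2/3, A1 = 2/3, so y_p = 2/3 + 2*t/3.
General solution: y = 2/3 + 2*t/3 + C1*exp(3*t) + C2*exp(-3*t).
Apply the initial conditions: y(0) = 2/3 + C1 + C2 = 3 and y'(0) = 2/3 - 3*C2 + 3*C1 = -5. Solving gives C1 = 2/9, C2 = 19/9.

y = 2/3 + 2*t/3 + 2*exp(3*t)/9 + 19*exp(-3*t)/9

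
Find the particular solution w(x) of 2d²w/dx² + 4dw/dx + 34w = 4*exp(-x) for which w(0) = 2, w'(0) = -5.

w = exp(-x)/8 - 3*exp(-x)*sin(4*x)/4 + 15*cos(4*x)*exp(-x)/8

Divide through by 2: w'' + 2w' + 17w = 2*exp(-x).
Characteristic equation r² + 2r + 17 = 0 has discriminant (2)² - 4·(17) = -64 < 0, so r = -1 ± 4i.
Hence w_h = C1*cos(4*x)*exp(-x) + C2*exp(-x)*sin(4*x).
Try w_p = A*exp(-x). Substituting into the equation and dividing by exp(-x) gives A = 1/8, so w_p = exp(-x)/8.
General solution: w = exp(-x)/8 + C1*cos(4*x)*exp(-x) + C2*exp(-x)*sin(4*x).
Apply the initial conditions: w(0) = 1/8 + C1 = 2 and w'(0) = -1/8 - C1 + 4*C2 = -5. Solving gives C1 = 15/8, C2 = -3/4.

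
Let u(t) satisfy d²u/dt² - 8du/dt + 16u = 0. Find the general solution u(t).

Characteristic equation r² - 8r + 16 = 0 has discriminant (-8)² - 4·(16) = 0, so r = 4 is a repeated root.
Hence u_h = (C1 + C2*t)*exp(4*t).

u = C1*exp(4*t) + C2*t*exp(4*t)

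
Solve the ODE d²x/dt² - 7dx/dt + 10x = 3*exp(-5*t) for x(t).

Characteristic equation r² - 7r + 10 = 0 factors as (r - 5)(r - 2) = 0, so r = 5, 2.
Hence x_h = C1*exp(5*t) + C2*exp(2*t).
Try x_p = A*exp(-5*t). Substituting into the equation and dividing by exp(-5*t) gives A = 3/70, so x_p = 3*exp(-5*t)/70.

x = 3*exp(-5*t)/70 + C1*exp(5*t) + C2*exp(2*t)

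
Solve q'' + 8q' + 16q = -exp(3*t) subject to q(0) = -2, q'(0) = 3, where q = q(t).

q = -97*exp(-4*t)/49 - exp(3*t)/49 - 34*t*exp(-4*t)/7

Characteristic equation r² + 8r + 16 = 0 has discriminant (8)² - 4·(16) = 0, so r = -4 is a repeated root.
Hence q_h = (C1 + C2*t)*exp(-4*t).
Try q_p = A*exp(3*t). Substituting into the equation and dividing by exp(3*t) gives A = -1/49, so q_p = -exp(3*t)/49.
General solution: q = -exp(3*t)/49 + C1*exp(-4*t) + C2*t*exp(-4*t).
Apply the initial conditions: q(0) = -1/49 + C1 = -2 and q'(0) = -3/49 + C2 - 4*C1 = 3. Solving gives C1 = -97/49, C2 = -34/7.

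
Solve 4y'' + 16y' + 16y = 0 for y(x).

y = C1*exp(-2*x) + C2*x*exp(-2*x)

Divide through by 4: y'' + 4y' + 4y = 0.
Characteristic equation r² + 4r + 4 = 0 has discriminant (4)² - 4·(4) = 0, so r = -2 is a repeated root.
Hence y_h = (C1 + C2*x)*exp(-2*x).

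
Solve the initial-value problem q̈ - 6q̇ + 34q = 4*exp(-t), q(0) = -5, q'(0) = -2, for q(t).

q = 4*exp(-t)/41 - 209*cos(5*t)*exp(3*t)/41 + 549*exp(3*t)*sin(5*t)/205

Characteristic equation r² - 6r + 34 = 0 has discriminant (-6)² - 4·(34) = -100 < 0, so r = 3 ± 5i.
Hence q_h = C1*cos(5*t)*exp(3*t) + C2*exp(3*t)*sin(5*t).
Try q_p = A*exp(-t). Substituting into the equation and dividing by exp(-t) gives A = 4/41, so q_p = 4*exp(-t)/41.
General solution: q = 4*exp(-t)/41 + C1*cos(5*t)*exp(3*t) + C2*exp(3*t)*sin(5*t).
Apply the initial conditions: q(0) = 4/41 + C1 = -5 and q'(0) = -4/41 + 3*C1 + 5*C2 = -2. Solving gives C1 = -209/41, C2 = 549/205.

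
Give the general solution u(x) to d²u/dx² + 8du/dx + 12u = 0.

u = C1*exp(-2*x) + C2*exp(-6*x)

Characteristic equation r² + 8r + 12 = 0 factors as (r + 2)(r + 6) = 0, so r = -2, -6.
Hence u_h = C1*exp(-2*x) + C2*exp(-6*x).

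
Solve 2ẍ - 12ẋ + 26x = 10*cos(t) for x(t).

Divide through by 2: x'' - 6x' + 13x = 5*cos(t).
Characteristic equation r² - 6r + 13 = 0 has discriminant (-6)² - 4·(13) = -16 < 0, so r = 3 ± 2i.
Hence x_h = C1*cos(2*t)*exp(3*t) + C2*exp(3*t)*sin(2*t).
Try x_p = A*cos(t) + B*sin(t). Substituting and equating the coefficients of cos(t) and sin(t) gives A = 1/3, B = -1/6, so x_p = -sin(t)/6 + cos(t)/3.

x = -sin(t)/6 + cos(t)/3 + C1*cos(2*t)*exp(3*t) + C2*exp(3*t)*sin(2*t)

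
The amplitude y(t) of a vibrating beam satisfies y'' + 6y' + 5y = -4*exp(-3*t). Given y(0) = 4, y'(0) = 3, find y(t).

Characteristic equation r² + 6r + 5 = 0 factors as (r + 5)(r + 1) = 0, so r = -5, -1.
Hence y_h = C1*exp(-5*t) + C2*exp(-t).
Try y_p = A*exp(-3*t). Substituting into the equation and dividing by exp(-3*t) gives A = 1, so y_p = exp(-3*t).
General solution: y = C1*exp(-5*t) + C2*exp(-t) + exp(-3*t).
Apply the initial conditions: y(0) = 1 + C1 + C2 = 4 and y'(0) = -3 - C2 - 5*C1 = 3. Solving gives C1 = -9/4, C2 = 21/4.

y = -9*exp(-5*t)/4 + 21*exp(-t)/4 + exp(-3*t)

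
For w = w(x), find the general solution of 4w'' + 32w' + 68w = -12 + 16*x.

Divide through by 4: w'' + 8w' + 17w = -3 + 4*x.
Characteristic equation r² + 8r + 17 = 0 has discriminant (8)² - 4·(17) = -4 < 0, so r = -4 ± i.
Hence w_h = C1*cos(x)*exp(-4*x) + C2*exp(-4*x)*sin(x).
For the particular solution try w_p = A0 + A1*x. Substituting and matching coefficients of each power of x gives A0 = -83/289, A1 = 4/17, so w_p = -83/289 + 4*x/17.

w = -83/289 + 4*x/17 + C1*cos(x)*exp(-4*x) + C2*exp(-4*x)*sin(x)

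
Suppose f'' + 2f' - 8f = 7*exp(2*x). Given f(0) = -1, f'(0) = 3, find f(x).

f = -23*exp(-4*x)/36 - 13*exp(2*x)/36 + 7*x*exp(2*x)/6

Characteristic equation r² + 2r - 8 = 0 factors as (r + 4)(r - 2) = 0, so r = -4, 2.
Hence f_h = C1*exp(-4*x) + C2*exp(2*x).
Since exp(2*x) solves the homogeneous equation (r = 2 is a root of multiplicity 1), multiply the trial by x. Try f_p = A*x*exp(2*x). Substituting into the equation and dividing by exp(2*x) gives A = 7/6, so f_p = 7*x*exp(2*x)/6.
General solution: f = C1*exp(-4*x) + C2*exp(2*x) + 7*x*exp(2*x)/6.
Apply the initial conditions: f(0) = C1 + C2 = -1 and f'(0) = 7/6 - 4*C1 + 2*C2 = 3. Solving gives C1 = -23/36, C2 = -13/36.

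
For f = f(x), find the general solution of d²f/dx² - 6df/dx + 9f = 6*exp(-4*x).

f = 6*exp(-4*x)/49 + C1*exp(3*x) + C2*x*exp(3*x)

Characteristic equation r² - 6r + 9 = 0 has discriminant (-6)² - 4·(9) = 0, so r = 3 is a repeated root.
Hence f_h = (C1 + C2*x)*exp(3*x).
Try f_p = A*exp(-4*x). Substituting into the equation and dividing by exp(-4*x) gives A = 6/49, so f_p = 6*exp(-4*x)/49.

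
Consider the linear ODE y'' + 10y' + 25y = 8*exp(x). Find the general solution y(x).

y = 2*exp(x)/9 + C1*exp(-5*x) + C2*x*exp(-5*x)

Characteristic equation r² + 10r + 25 = 0 has discriminant (10)² - 4·(25) = 0, so r = -5 is a repeated root.
Hence y_h = (C1 + C2*x)*exp(-5*x).
Try y_p = A*exp(x). Substituting into the equation and dividing by exp(x) gives A = 2/9, so y_p = 2*exp(x)/9.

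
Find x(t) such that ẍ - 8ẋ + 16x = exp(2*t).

Characteristic equation r² - 8r + 16 = 0 has discriminant (-8)² - 4·(16) = 0, so r = 4 is a repeated root.
Hence x_h = (C1 + C2*t)*exp(4*t).
Try x_p = A*exp(2*t). Substituting into the equation and dividing by exp(2*t) gives A = 1/4, so x_p = exp(2*t)/4.

x = exp(2*t)/4 + C1*exp(4*t) + C2*t*exp(4*t)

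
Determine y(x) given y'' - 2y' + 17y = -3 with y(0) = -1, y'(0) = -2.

y = -3/17 - 14*cos(4*x)*exp(x)/17 - 5*exp(x)*sin(4*x)/17

Characteristic equation r² - 2r + 17 = 0 has discriminant (-2)² - 4·(17) = -64 < 0, so r = 1 ± 4i.
Hence y_h = C1*cos(4*x)*exp(x) + C2*exp(x)*sin(4*x).
For the particular solution try y_p = A0. Substituting and matching coefficients of each power of x gives A0 = -3/17, so y_p = -3/17.
General solution: y = -3/17 + C1*cos(4*x)*exp(x) + C2*exp(x)*sin(4*x).
Apply the initial conditions: y(0) = -3/17 + C1 = -1 and y'(0) = C1 + 4*C2 = -2. Solving gives C1 = -14/17, C2 = -5/17.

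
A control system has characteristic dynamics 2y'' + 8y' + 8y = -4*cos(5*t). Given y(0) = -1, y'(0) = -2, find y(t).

Divide through by 2: y'' + 4y' + 4y = -2*cos(5*t).
Characteristic equation r² + 4r + 4 = 0 has discriminant (4)² - 4·(4) = 0, so r = -2 is a repeated root.
Hence y_h = (C1 + C2*t)*exp(-2*t).
Try y_p = A*cos(5*t) + B*sin(5*t). Substituting and equating the coefficients of cos(5t) and sin(5t) gives A = 42/841, B = -40/841, so y_p = -40*sin(5*t)/841 + 42*cos(5*t)/841.
General solution: y = -40*sin(5*t)/841 + 42*cos(5*t)/841 + C1*exp(-2*t) + C2*t*exp(-2*t).
Apply the initial conditions: y(0) = 42/841 + C1 = -1 and y'(0) = -200/841 + C2 - 2*C1 = -2. Solving gives C1 = -883/841, C2 = -112/29.

y = -883*exp(-2*t)/841 - 40*sin(5*t)/841 + 42*cos(5*t)/841 - 112*t*exp(-2*t)/29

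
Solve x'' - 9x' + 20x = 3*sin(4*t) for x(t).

x = 3*sin(4*t)/328 + 27*cos(4*t)/328 + C1*exp(5*t) + C2*exp(4*t)

Characteristic equation r² - 9r + 20 = 0 factors as (r - 5)(r - 4) = 0, so r = 5, 4.
Hence x_h = C1*exp(5*t) + C2*exp(4*t).
Try x_p = A*cos(4*t) + B*sin(4*t). Substituting and equating the coefficients of cos(4t) and sin(4t) gives A = 27/328, B = 3/328, so x_p = 3*sin(4*t)/328 + 27*cos(4*t)/328.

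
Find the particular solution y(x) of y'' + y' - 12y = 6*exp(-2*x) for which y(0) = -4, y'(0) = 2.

y = -64*exp(3*x)/35 - 11*exp(-4*x)/7 - 3*exp(-2*x)/5

Characteristic equation r² + r - 12 = 0 factors as (r - 3)(r + 4) = 0, so r = 3, -4.
Hence y_h = C1*exp(3*x) + C2*exp(-4*x).
Try y_p = A*exp(-2*x). Substituting into the equation and dividing by exp(-2*x) gives A = -3/5, so y_p = -3*exp(-2*x)/5.
General solution: y = -3*exp(-2*x)/5 + C1*exp(3*x) + C2*exp(-4*x).
Apply the initial conditions: y(0) = -3/5 + C1 + C2 = -4 and y'(0) = 6/5 - 4*C2 + 3*C1 = 2. Solving gives C1 = -64/35, C2 = -11/7.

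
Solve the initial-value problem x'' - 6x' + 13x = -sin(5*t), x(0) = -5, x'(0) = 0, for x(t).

x = -5*cos(5*t)/174 + sin(5*t)/87 - 865*cos(2*t)*exp(3*t)/174 + 2585*exp(3*t)*sin(2*t)/348

Characteristic equation r² - 6r + 13 = 0 has discriminant (-6)² - 4·(13) = -16 < 0, so r = 3 ± 2i.
Hence x_h = C1*cos(2*t)*exp(3*t) + C2*exp(3*t)*sin(2*t).
Try x_p = A*cos(5*t) + B*sin(5*t). Substituting and equating the coefficients of cos(5t) and sin(5t) gives A = -5/174, B = 1/87, so x_p = -5*cos(5*t)/174 + sin(5*t)/87.
General solution: x = -5*cos(5*t)/174 + sin(5*t)/87 + C1*cos(2*t)*exp(3*t) + C2*exp(3*t)*sin(2*t).
Apply the initial conditions: x(0) = -5/174 + C1 = -5 and x'(0) = 5/87 + 2*C2 + 3*C1 = 0. Solving gives C1 = -865/174, C2 = 2585/348.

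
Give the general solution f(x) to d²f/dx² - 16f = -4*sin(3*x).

Characteristic equation r² - 16 = 0 factors as (r + 4)(r - 4) = 0, so r = -4, 4.
Hence f_h = C1*exp(-4*x) + C2*exp(4*x).
Try f_p = A*cos(3*x) + B*sin(3*x). Substituting and equating the coefficients of cos(3x) and sin(3x) gives A = 0, B = 4/25, so f_p = 4*sin(3*x)/25.

f = 4*sin(3*x)/25 + C1*exp(-4*x) + C2*exp(4*x)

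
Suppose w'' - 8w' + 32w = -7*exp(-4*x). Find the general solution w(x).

Characteristic equation r² - 8r + 32 = 0 has discriminant (-8)² - 4·(32) = -64 < 0, so r = 4 ± 4i.
Hence w_h = C1*cos(4*x)*exp(4*x) + C2*exp(4*x)*sin(4*x).
Try w_p = A*exp(-4*x). Substituting into the equation and dividing by exp(-4*x) gives A = -7/80, so w_p = -7*exp(-4*x)/80.

w = -7*exp(-4*x)/80 + C1*cos(4*x)*exp(4*x) + C2*exp(4*x)*sin(4*x)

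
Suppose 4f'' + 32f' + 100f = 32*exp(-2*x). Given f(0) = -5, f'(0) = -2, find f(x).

f = 8*exp(-2*x)/13 - 302*exp(-4*x)*sin(3*x)/39 - 73*cos(3*x)*exp(-4*x)/13

Divide through by 4: f'' + 8f' + 25f = 8*exp(-2*x).
Characteristic equation r² + 8r + 25 = 0 has discriminant (8)² - 4·(25) = -36 < 0, so r = -4 ± 3i.
Hence f_h = C1*cos(3*x)*exp(-4*x) + C2*exp(-4*x)*sin(3*x).
Try f_p = A*exp(-2*x). Substituting into the equation and dividing by exp(-2*x) gives A = 8/13, so f_p = 8*exp(-2*x)/13.
General solution: f = 8*exp(-2*x)/13 + C1*cos(3*x)*exp(-4*x) + C2*exp(-4*x)*sin(3*x).
Apply the initial conditions: f(0) = 8/13 + C1 = -5 and f'(0) = -16/13 - 4*C1 + 3*C2 = -2. Solving gives C1 = -73/13, C2 = -302/39.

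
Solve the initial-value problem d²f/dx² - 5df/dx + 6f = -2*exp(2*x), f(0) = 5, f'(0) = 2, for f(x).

Characteristic equation r² - 5r + 6 = 0 factors as (r - 3)(r - 2) = 0, so r = 3, 2.
Hence f_h = C1*exp(3*x) + C2*exp(2*x).
Since exp(2*x) solves the homogeneous equation (r = 2 is a root of multiplicity 1), multiply the trial by x. Try f_p = A*x*exp(2*x). Substituting into the equation and dividing by exp(2*x) gives A = 2, so f_p = 2*x*exp(2*x).
General solution: f = C1*exp(3*x) + C2*exp(2*x) + 2*x*exp(2*x).
Apply the initial conditions: f(0) = C1 + C2 = 5 and f'(0) = 2 + 2*C2 + 3*C1 = 2. Solving gives C1 = -10, C2 = 15.

f = -10*exp(3*x) + 15*exp(2*x) + 2*x*exp(2*x)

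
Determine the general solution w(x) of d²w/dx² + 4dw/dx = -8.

Characteristic equation r² + 4r = 0 factors as (r + 4)r = 0, so r = -4, 0.
Hence w_h = C1*exp(-4*x) + C2.
Since 1 solves the homogeneous equation (r = 0 is a root of multiplicity 1), multiply the trial by x. Try w_p = A*x. Substituting into the equation and dividing by 1 gives A = -2, so w_p = -2*x.

w = C2 - 2*x + C1*exp(-4*x)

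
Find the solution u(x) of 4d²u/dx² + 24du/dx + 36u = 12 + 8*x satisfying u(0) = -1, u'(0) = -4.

Divide through by 4: u'' + 6u' + 9u = 3 + 2*x.
Characteristic equation r² + 6r + 9 = 0 has discriminant (6)² - 4·(9) = 0, so r = -3 is a repeated root.
Hence u_h = (C1 + C2*x)*exp(-3*x).
For the particular solution try u_p = A0 + A1*x. Substituting and matching coefficients of each power of x gives A0 = 5/27, A1 = 2/9, so u_p = 5/27 + 2*x/9.
General solution: u = 5/27 + 2*x/9 + C1*exp(-3*x) + C2*x*exp(-3*x).
Apply the initial conditions: u(0) = 5/27 + C1 = -1 and u'(0) = 2/9 + C2 - 3*C1 = -4. Solving gives C1 = -32/27, C2 = -70/9.

u = 5/27 - 32*exp(-3*x)/27 + 2*x/9 - 70*x*exp(-3*x)/9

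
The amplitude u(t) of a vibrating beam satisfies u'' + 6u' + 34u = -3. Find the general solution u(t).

Characteristic equation r² + 6r + 34 = 0 has discriminant (6)² - 4·(34) = -100 < 0, so r = -3 ± 5i.
Hence u_h = C1*cos(5*t)*exp(-3*t) + C2*exp(-3*t)*sin(5*t).
For the particular solution try u_p = A0. Substituting and matching coefficients of each power of t gives A0 = -3/34, so u_p = -3/34.

u = -3/34 + C1*cos(5*t)*exp(-3*t) + C2*exp(-3*t)*sin(5*t)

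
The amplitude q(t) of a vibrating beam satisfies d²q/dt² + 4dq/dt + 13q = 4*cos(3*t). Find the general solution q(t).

Characteristic equation r² + 4r + 13 = 0 has discriminant (4)² - 4·(13) = -36 < 0, so r = -2 ± 3i.
Hence q_h = C1*cos(3*t)*exp(-2*t) + C2*exp(-2*t)*sin(3*t).
Try q_p = A*cos(3*t) + B*sin(3*t). Substituting and equating the coefficients of cos(3t) and sin(3t) gives A = 1/10, B = 3/10, so q_p = cos(3*t)/10 + 3*sin(3*t)/10.

q = cos(3*t)/10 + 3*sin(3*t)/10 + C1*cos(3*t)*exp(-2*t) + C2*exp(-2*t)*sin(3*t)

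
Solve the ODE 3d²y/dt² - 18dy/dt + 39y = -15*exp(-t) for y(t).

y = -exp(-t)/4 + C1*cos(2*t)*exp(3*t) + C2*exp(3*t)*sin(2*t)

Divide through by 3: y'' - 6y' + 13y = -5*exp(-t).
Characteristic equation r² - 6r + 13 = 0 has discriminant (-6)² - 4·(13) = -16 < 0, so r = 3 ± 2i.
Hence y_h = C1*cos(2*t)*exp(3*t) + C2*exp(3*t)*sin(2*t).
Try y_p = A*exp(-t). Substituting into the equation and dividing by exp(-t) gives A = -1/4, so y_p = -exp(-t)/4.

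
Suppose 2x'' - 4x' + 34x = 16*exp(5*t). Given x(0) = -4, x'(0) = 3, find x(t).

x = exp(5*t)/4 - 17*cos(4*t)*exp(t)/4 + 3*exp(t)*sin(4*t)/2

Divide through by 2: x'' - 2x' + 17x = 8*exp(5*t).
Characteristic equation r² - 2r + 17 = 0 has discriminant (-2)² - 4·(17) = -64 < 0, so r = 1 ± 4i.
Hence x_h = C1*cos(4*t)*exp(t) + C2*exp(t)*sin(4*t).
Try x_p = A*exp(5*t). Substituting into the equation and dividing by exp(5*t) gives A = 1/4, so x_p = exp(5*t)/4.
General solution: x = exp(5*t)/4 + C1*cos(4*t)*exp(t) + C2*exp(t)*sin(4*t).
Apply the initial conditions: x(0) = 1/4 + C1 = -4 and x'(0) = 5/4 + C1 + 4*C2 = 3. Solving gives C1 = -17/4, C2 = 3/2.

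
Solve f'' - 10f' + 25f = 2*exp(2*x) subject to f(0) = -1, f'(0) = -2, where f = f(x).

f = -11*exp(5*x)/9 + 2*exp(2*x)/9 + 11*x*exp(5*x)/3

Characteristic equation r² - 10r + 25 = 0 has discriminant (-10)² - 4·(25) = 0, so r = 5 is a repeated root.
Hence f_h = (C1 + C2*x)*exp(5*x).
Try f_p = A*exp(2*x). Substituting into the equation and dividing by exp(2*x) gives A = 2/9, so f_p = 2*exp(2*x)/9.
General solution: f = 2*exp(2*x)/9 + C1*exp(5*x) + C2*x*exp(5*x).
Apply the initial conditions: f(0) = 2/9 + C1 = -1 and f'(0) = 4/9 + C2 + 5*C1 = -2. Solving gives C1 = -11/9, C2 = 11/3.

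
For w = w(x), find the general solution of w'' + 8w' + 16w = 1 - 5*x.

w = 7/32 - 5*x/16 + C1*exp(-4*x) + C2*x*exp(-4*x)

Characteristic equation r² + 8r + 16 = 0 has discriminant (8)² - 4·(16) = 0, so r = -4 is a repeated root.
Hence w_h = (C1 + C2*x)*exp(-4*x).
For the particular solution try w_p = A0 + A1*x. Substituting and matching coefficients of each power of x gives A0 = 7/32, A1 = -5/16, so w_p = 7/32 - 5*x/16.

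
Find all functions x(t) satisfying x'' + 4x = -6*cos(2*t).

x = C1*cos(2*t) + C2*sin(2*t) - 3*t*sin(2*t)/2

Characteristic equation r² + 4 = 0 has discriminant (0)² - 4·(4) = -16 < 0, so r = ± 2i.
Hence x_h = C1*cos(2*t) + C2*sin(2*t).
Since ±2i are characteristic roots, multiply the trial by t. Try x_p = t*(A*cos(2*t) + B*sin(2*t)). Substituting and equating the coefficients of cos(2t) and sin(2t) gives A = 0, B = -3/2, so x_p = -3*t*sin(2*t)/2.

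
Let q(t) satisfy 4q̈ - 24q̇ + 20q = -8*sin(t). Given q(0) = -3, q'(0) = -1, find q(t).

Divide through by 4: q'' - 6q' + 5q = -2*sin(t).
Characteristic equation r² - 6r + 5 = 0 factors as (r - 1)(r - 5) = 0, so r = 1, 5.
Hence q_h = C1*exp(t) + C2*exp(5*t).
Try q_p = A*cos(t) + B*sin(t). Substituting and equating the coefficients of cos(t) and sin(t) gives A = -3/13, B = -2/13, so q_p = -3*cos(t)/13 - 2*sin(t)/13.
General solution: q = -3*cos(t)/13 - 2*sin(t)/13 + C1*exp(t) + C2*exp(5*t).
Apply the initial conditions: q(0) = -3/13 + C1 + C2 = -3 and q'(0) = -2/13 + C1 + 5*C2 = -1. Solving gives C1 = -13/4, C2 = 25/52.

q = -13*exp(t)/4 - 3*cos(t)/13 - 2*sin(t)/13 + 25*exp(5*t)/52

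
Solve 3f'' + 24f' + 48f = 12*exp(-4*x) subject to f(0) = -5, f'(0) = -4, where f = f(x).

f = -5*exp(-4*x) - 24*x*exp(-4*x) + 2*x**2*exp(-4*x)

Divide through by 3: f'' + 8f' + 16f = 4*exp(-4*x).
Characteristic equation r² + 8r + 16 = 0 has discriminant (8)² - 4·(16) = 0, so r = -4 is a repeated root.
Hence f_h = (C1 + C2*x)*exp(-4*x).
Since exp(-4*x) solves the homogeneous equation (r = -4 is a root of multiplicity 2), multiply the trial by x^2. Try f_p = A*x^2*exp(-4*x). Substituting into the equation and dividing by exp(-4*x) gives A = 2, so f_p = 2*x^2*exp(-4*x).
General solution: f = C1*exp(-4*x) + 2*x^2*exp(-4*x) + C2*x*exp(-4*x).
Apply the initial conditions: f(0) = C1 = -5 and f'(0) = C2 - 4*C1 = -4. Solving gives C1 = -5, C2 = -24.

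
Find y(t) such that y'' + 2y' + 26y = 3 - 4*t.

y = 43/338 - 2*t/13 + C1*cos(5*t)*exp(-t) + C2*exp(-t)*sin(5*t)

Characteristic equation r² + 2r + 26 = 0 has discriminant (2)² - 4·(26) = -100 < 0, so r = -1 ± 5i.
Hence y_h = C1*cos(5*t)*exp(-t) + C2*exp(-t)*sin(5*t).
For the particular solution try y_p = A0 + A1*t. Substituting and matching coefficients of each power of t gives A0 = 43/338, A1 = -2/13, so y_p = 43/338 - 2*t/13.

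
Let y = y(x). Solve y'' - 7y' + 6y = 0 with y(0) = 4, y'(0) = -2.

y = -6*exp(6*x)/5 + 26*exp(x)/5

Characteristic equation r² - 7r + 6 = 0 factors as (r - 1)(r - 6) = 0, so r = 1, 6.
Hence y_h = C1*exp(x) + C2*exp(6*x).
Apply the initial conditions: y(0) = C1 + C2 = 4 and y'(0) = C1 + 6*C2 = -2. Solving gives C1 = 26/5, C2 = -6/5.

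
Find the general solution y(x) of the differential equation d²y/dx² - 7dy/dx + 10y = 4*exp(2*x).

Characteristic equation r² - 7r + 10 = 0 factors as (r - 5)(r - 2) = 0, so r = 5, 2.
Hence y_h = C1*exp(5*x) + C2*exp(2*x).
Since exp(2*x) solves the homogeneous equation (r = 2 is a root of multiplicity 1), multiply the trial by x. Try y_p = A*x*exp(2*x). Substituting into the equation and dividing by exp(2*x) gives A = -4/3, so y_p = -4*x*exp(2*x)/3.

y = C1*exp(5*x) + C2*exp(2*x) - 4*x*exp(2*x)/3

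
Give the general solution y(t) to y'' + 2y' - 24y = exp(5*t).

Characteristic equation r² + 2r - 24 = 0 factors as (r + 6)(r - 4) = 0, so r = -6, 4.
Hence y_h = C1*exp(-6*t) + C2*exp(4*t).
Try y_p = A*exp(5*t). Substituting into the equation and dividing by exp(5*t) gives A = 1/11, so y_p = exp(5*t)/11.

y = exp(5*t)/11 + C1*exp(-6*t) + C2*exp(4*t)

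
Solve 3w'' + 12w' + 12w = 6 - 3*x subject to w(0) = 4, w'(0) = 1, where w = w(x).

w = 3/4 - x/4 + 13*exp(-2*x)/4 + 31*x*exp(-2*x)/4

Divide through by 3: w'' + 4w' + 4w = 2 - x.
Characteristic equation r² + 4r + 4 = 0 has discriminant (4)² - 4·(4) = 0, so r = -2 is a repeated root.
Hence w_h = (C1 + C2*x)*exp(-2*x).
For the particular solution try w_p = A0 + A1*x. Substituting and matching coefficients of each power of x gives A0 = 3/4, A1 = -1/4, so w_p = 3/4 - x/4.
General solution: w = 3/4 - x/4 + C1*exp(-2*x) + C2*x*exp(-2*x).
Apply the initial conditions: w(0) = 3/4 + C1 = 4 and w'(0) = -1/4 + C2 - 2*C1 = 1. Solving gives C1 = 13/4, C2 = 31/4.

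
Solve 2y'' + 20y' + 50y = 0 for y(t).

Divide through by 2: y'' + 10y' + 25y = 0.
Characteristic equation r² + 10r + 25 = 0 has discriminant (10)² - 4·(25) = 0, so r = -5 is a repeated root.
Hence y_h = (C1 + C2*t)*exp(-5*t).

y = C1*exp(-5*t) + C2*t*exp(-5*t)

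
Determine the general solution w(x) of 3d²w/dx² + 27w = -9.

w = -1/3 + C1*cos(3*x) + C2*sin(3*x)

Divide through by 3: w'' + 9w = -3.
Characteristic equation r² + 9 = 0 has discriminant (0)² - 4·(9) = -36 < 0, so r = ± 3i.
Hence w_h = C1*cos(3*x) + C2*sin(3*x).
For the particular solution try w_p = A0. Substituting and matching coefficients of each power of x gives A0 = -1/3, so w_p = -1/3.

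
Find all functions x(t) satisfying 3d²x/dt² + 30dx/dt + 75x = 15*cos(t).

Divide through by 3: x'' + 10x' + 25x = 5*cos(t).
Characteristic equation r² + 10r + 25 = 0 has discriminant (10)² - 4·(25) = 0, so r = -5 is a repeated root.
Hence x_h = (C1 + C2*t)*exp(-5*t).
Try x_p = A*cos(t) + B*sin(t). Substituting and equating the coefficients of cos(t) and sin(t) gives A = 30/169, B = 25/338, so x_p = 25*sin(t)/338 + 30*cos(t)/169.

x = 25*sin(t)/338 + 30*cos(t)/169 + C1*exp(-5*t) + C2*t*exp(-5*t)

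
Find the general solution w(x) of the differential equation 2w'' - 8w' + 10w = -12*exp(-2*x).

Divide through by 2: w'' - 4w' + 5w = -6*exp(-2*x).
Characteristic equation r² - 4r + 5 = 0 has discriminant (-4)² - 4·(5) = -4 < 0, so r = 2 ± i.
Hence w_h = C1*cos(x)*exp(2*x) + C2*exp(2*x)*sin(x).
Try w_p = A*exp(-2*x). Substituting into the equation and dividing by exp(-2*x) gives A = -6/17, so w_p = -6*exp(-2*x)/17.

w = -6*exp(-2*x)/17 + C1*cos(x)*exp(2*x) + C2*exp(2*x)*sin(x)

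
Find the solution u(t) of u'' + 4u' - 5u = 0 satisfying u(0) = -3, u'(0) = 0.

u = -5*exp(t)/2 - exp(-5*t)/2

Characteristic equation r² + 4r - 5 = 0 factors as (r + 5)(r - 1) = 0, so r = -5, 1.
Hence u_h = C1*exp(-5*t) + C2*exp(t).
Apply the initial conditions: u(0) = C1 + C2 = -3 and u'(0) = C2 - 5*C1 = 0. Solving gives C1 = -1/2, C2 = -5/2.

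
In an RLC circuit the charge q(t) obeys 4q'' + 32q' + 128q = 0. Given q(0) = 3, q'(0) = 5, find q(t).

q = 3*cos(4*t)*exp(-4*t) + 17*exp(-4*t)*sin(4*t)/4

Divide through by 4: q'' + 8q' + 32q = 0.
Characteristic equation r² + 8r + 32 = 0 has discriminant (8)² - 4·(32) = -64 < 0, so r = -4 ± 4i.
Hence q_h = C1*cos(4*t)*exp(-4*t) + C2*exp(-4*t)*sin(4*t).
Apply the initial conditions: q(0) = C1 = 3 and q'(0) = -4*C1 + 4*C2 = 5. Solving gives C1 = 3, C2 = 17/4.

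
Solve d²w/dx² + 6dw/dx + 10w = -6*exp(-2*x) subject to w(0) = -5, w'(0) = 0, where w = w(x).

w = -3*exp(-2*x) - 12*exp(-3*x)*sin(x) - 2*cos(x)*exp(-3*x)

Characteristic equation r² + 6r + 10 = 0 has discriminant (6)² - 4·(10) = -4 < 0, so r = -3 ± i.
Hence w_h = C1*cos(x)*exp(-3*x) + C2*exp(-3*x)*sin(x).
Try w_p = A*exp(-2*x). Substituting into the equation and dividing by exp(-2*x) gives A = -3, so w_p = -3*exp(-2*x).
General solution: w = -3*exp(-2*x) + C1*cos(x)*exp(-3*x) + C2*exp(-3*x)*sin(x).
Apply the initial conditions: w(0) = -3 + C1 = -5 and w'(0) = 6 + C2 - 3*C1 = 0. Solving gives C1 = -2, C2 = -12.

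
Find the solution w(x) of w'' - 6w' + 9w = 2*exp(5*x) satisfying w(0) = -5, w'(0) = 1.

w = exp(5*x)/2 - 11*exp(3*x)/2 + 15*x*exp(3*x)

Characteristic equation r² - 6r + 9 = 0 has discriminant (-6)² - 4·(9) = 0, so r = 3 is a repeated root.
Hence w_h = (C1 + C2*x)*exp(3*x).
Try w_p = A*exp(5*x). Substituting into the equation and dividing by exp(5*x) gives A = 1/2, so w_p = exp(5*x)/2.
General solution: w = exp(5*x)/2 + C1*exp(3*x) + C2*x*exp(3*x).
Apply the initial conditions: w(0) = 1/2 + C1 = -5 and w'(0) = 5/2 + C2 + 3*C1 = 1. Solving gives C1 = -11/2, C2 = 15.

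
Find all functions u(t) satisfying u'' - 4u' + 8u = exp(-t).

Characteristic equation r² - 4r + 8 = 0 has discriminant (-4)² - 4·(8) = -16 < 0, so r = 2 ± 2i.
Hence u_h = C1*cos(2*t)*exp(2*t) + C2*exp(2*t)*sin(2*t).
Try u_p = A*exp(-t). Substituting into the equation and dividing by exp(-t) gives A = 1/13, so u_p = exp(-t)/13.

u = exp(-t)/13 + C1*cos(2*t)*exp(2*t) + C2*exp(2*t)*sin(2*t)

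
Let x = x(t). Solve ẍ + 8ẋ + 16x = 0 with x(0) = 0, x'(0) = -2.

x = -2*t*exp(-4*t)

Characteristic equation r² + 8r + 16 = 0 has discriminant (8)² - 4·(16) = 0, so r = -4 is a repeated root.
Hence x_h = (C1 + C2*t)*exp(-4*t).
Apply the initial conditions: x(0) = C1 = 0 and x'(0) = C2 - 4*C1 = -2. Solving gives C1 = 0, C2 = -2.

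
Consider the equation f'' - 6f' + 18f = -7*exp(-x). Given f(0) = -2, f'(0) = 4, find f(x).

Characteristic equation r² - 6r + 18 = 0 has discriminant (-6)² - 4·(18) = -36 < 0, so r = 3 ± 3i.
Hence f_h = C1*cos(3*x)*exp(3*x) + C2*exp(3*x)*sin(3*x).
Try f_p = A*exp(-x). Substituting into the equation and dividing by exp(-x) gives A = -7/25, so f_p = -7*exp(-x)/25.
General solution: f = -7*exp(-x)/25 + C1*cos(3*x)*exp(3*x) + C2*exp(3*x)*sin(3*x).
Apply the initial conditions: f(0) = -7/25 + C1 = -2 and f'(0) = 7/25 + 3*C1 + 3*C2 = 4. Solving gives C1 = -43/25, C2 = 74/25.

f = -7*exp(-x)/25 - 43*cos(3*x)*exp(3*x)/25 + 74*exp(3*x)*sin(3*x)/25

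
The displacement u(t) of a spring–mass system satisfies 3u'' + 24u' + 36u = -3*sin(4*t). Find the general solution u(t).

Divide through by 3: u'' + 8u' + 12u = -sin(4*t).
Characteristic equation r² + 8r + 12 = 0 factors as (r + 6)(r + 2) = 0, so r = -6, -2.
Hence u_h = C1*exp(-6*t) + C2*exp(-2*t).
Try u_p = A*cos(4*t) + B*sin(4*t). Substituting and equating the coefficients of cos(4t) and sin(4t) gives A = 2/65, B = 1/260, so u_p = sin(4*t)/260 + 2*cos(4*t)/65.

u = sin(4*t)/260 + 2*cos(4*t)/65 + C1*exp(-6*t) + C2*exp(-2*t)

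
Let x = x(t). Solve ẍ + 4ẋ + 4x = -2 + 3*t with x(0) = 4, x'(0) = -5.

x = -5/4 + 3*t/4 + 21*exp(-2*t)/4 + 19*t*exp(-2*t)/4

Characteristic equation r² + 4r + 4 = 0 has discriminant (4)² - 4·(4) = 0, so r = -2 is a repeated root.
Hence x_h = (C1 + C2*t)*exp(-2*t).
For the particular solution try x_p = A0 + A1*t. Substituting and matching coefficients of each power of t gives A0 = -5/4, A1 = 3/4, so x_p = -5/4 + 3*t/4.
General solution: x = -5/4 + 3*t/4 + C1*exp(-2*t) + C2*t*exp(-2*t).
Apply the initial conditions: x(0) = -5/4 + C1 = 4 and x'(0) = 3/4 + C2 - 2*C1 = -5. Solving gives C1 = 21/4, C2 = 19/4.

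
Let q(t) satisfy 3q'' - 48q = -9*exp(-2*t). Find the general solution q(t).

q = exp(-2*t)/4 + C1*exp(-4*t) + C2*exp(4*t)

Divide through by 3: q'' - 16q = -3*exp(-2*t).
Characteristic equation r² - 16 = 0 factors as (r + 4)(r - 4) = 0, so r = -4, 4.
Hence q_h = C1*exp(-4*t) + C2*exp(4*t).
Try q_p = A*exp(-2*t). Substituting into the equation and dividing by exp(-2*t) gives A = 1/4, so q_p = exp(-2*t)/4.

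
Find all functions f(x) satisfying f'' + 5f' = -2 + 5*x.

Characteristic equation r² + 5r = 0 factors as (r + 5)r = 0, so r = -5, 0.
Hence f_h = C1*exp(-5*x) + C2.
Since 0 is a characteristic root (multiplicity 1), multiply the polynomial trial by x: try f_p = x*(A0 + A1*x). Substituting and matching coefficients of each power of x gives A0 = -3/5, A1 = 1/2, so f_p = x^2/2 - 3*x/5.

f = C2 + x**2/2 - 3*x/5 + C1*exp(-5*x)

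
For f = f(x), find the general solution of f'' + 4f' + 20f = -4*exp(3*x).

Characteristic equation r² + 4r + 20 = 0 has discriminant (4)² - 4·(20) = -64 < 0, so r = -2 ± 4i.
Hence f_h = C1*cos(4*x)*exp(-2*x) + C2*exp(-2*x)*sin(4*x).
Try f_p = A*exp(3*x). Substituting into the equation and dividing by exp(3*x) gives A = -4/41, so f_p = -4*exp(3*x)/41.

f = -4*exp(3*x)/41 + C1*cos(4*x)*exp(-2*x) + C2*exp(-2*x)*sin(4*x)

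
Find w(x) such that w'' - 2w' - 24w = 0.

Characteristic equation r² - 2r - 24 = 0 factors as (r - 6)(r + 4) = 0, so r = 6, -4.
Hence w_h = C1*exp(6*x) + C2*exp(-4*x).

w = C1*exp(6*x) + C2*exp(-4*x)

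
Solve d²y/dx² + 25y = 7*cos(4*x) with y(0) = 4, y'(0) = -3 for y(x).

y = -3*sin(5*x)/5 + 7*cos(4*x)/9 + 29*cos(5*x)/9

Characteristic equation r² + 25 = 0 has discriminant (0)² - 4·(25) = -100 < 0, so r = ± 5i.
Hence y_h = C1*cos(5*x) + C2*sin(5*x).
Try y_p = A*cos(4*x) + B*sin(4*x). Substituting and equating the coefficients of cos(4x) and sin(4x) gives A = 7/9, B = 0, so y_p = 7*cos(4*x)/9.
General solution: y = 7*cos(4*x)/9 + C1*cos(5*x) + C2*sin(5*x).
Apply the initial conditions: y(0) = 7/9 + C1 = 4 and y'(0) = 5*C2 = -3. Solving gives C1 = 29/9, C2 = -3/5.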